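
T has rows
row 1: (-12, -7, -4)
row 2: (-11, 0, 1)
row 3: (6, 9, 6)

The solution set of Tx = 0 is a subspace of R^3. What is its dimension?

1

Row reduce to echelon form.
R2 ← R2 − (11/12)·R1: [0, 77/12, 14/3]
R3 ← R3 + (1/2)·R1: [0, 11/2, 4]
R3 ← R3 − (6/7)·R2: [0, 0, 0]
2 nonzero rows, so rank(T) = 2.
T has 3 columns; by rank–nullity, nullity = 3 − 2 = 1.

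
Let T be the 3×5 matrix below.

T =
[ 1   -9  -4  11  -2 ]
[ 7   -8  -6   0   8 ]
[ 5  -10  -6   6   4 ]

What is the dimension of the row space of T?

2

Row reduce to echelon form.
R2 ← R2 − (7)·R1: [0, 55, 22, -77, 22]
R3 ← R3 − (5)·R1: [0, 35, 14, -49, 14]
R3 ← R3 − (7/11)·R2: [0, 0, 0, 0, 0]
Echelon form has 2 nonzero rows, so rank(T) = 2.
The row space has dimension equal to the rank: 2.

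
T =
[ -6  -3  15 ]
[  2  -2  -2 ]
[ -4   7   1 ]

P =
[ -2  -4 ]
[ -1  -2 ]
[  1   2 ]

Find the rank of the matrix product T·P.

1

First compute TP:
[[ 30,  60],
 [ -4,  -8],
 [  2,   4]]
Now row reduce the product.
R2 ← R2 + (2/15)·R1: [0, 0]
R3 ← R3 − (1/15)·R1: [0, 0]
1 nonzero row, so rank(TP) = 1.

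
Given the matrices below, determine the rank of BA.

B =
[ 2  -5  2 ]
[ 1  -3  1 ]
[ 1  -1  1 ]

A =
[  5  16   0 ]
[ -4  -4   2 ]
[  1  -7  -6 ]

2

First compute BA:
[[ 32,  38, -22],
 [ 18,  21, -12],
 [ 10,  13,  -8]]
Now row reduce the product.
R2 ← R2 − (9/16)·R1: [0, -3/8, 3/8]
R3 ← R3 − (5/16)·R1: [0, 9/8, -9/8]
R3 ← R3 + (3)·R2: [0, 0, 0]
2 nonzero rows, so rank(BA) = 2.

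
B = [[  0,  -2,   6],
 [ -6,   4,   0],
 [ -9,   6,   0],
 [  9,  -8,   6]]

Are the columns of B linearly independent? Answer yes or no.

no

Row reduce B to echelon form.
Swap R1 ↔ R2
R3 ← R3 − (3/2)·R1: [0, 0, 0]
R4 ← R4 + (3/2)·R1: [0, -2, 6]
R4 ← R4 − R2: [0, 0, 0]
2 pivots among 3 columns.
Only 2 < 3 pivot columns, so the columns are linearly dependent.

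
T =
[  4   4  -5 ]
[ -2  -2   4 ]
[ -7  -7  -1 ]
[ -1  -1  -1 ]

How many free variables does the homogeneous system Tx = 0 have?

1

Row reduce to echelon form.
R2 ← R2 + (1/2)·R1: [0, 0, 3/2]
R3 ← R3 + (7/4)·R1: [0, 0, -39/4]
R4 ← R4 + (1/4)·R1: [0, 0, -9/4]
R3 ← R3 + (13/2)·R2: [0, 0, 0]
R4 ← R4 + (3/2)·R2: [0, 0, 0]
2 nonzero rows, so rank(T) = 2.
T has 3 columns; by rank–nullity, nullity = 3 − 2 = 1.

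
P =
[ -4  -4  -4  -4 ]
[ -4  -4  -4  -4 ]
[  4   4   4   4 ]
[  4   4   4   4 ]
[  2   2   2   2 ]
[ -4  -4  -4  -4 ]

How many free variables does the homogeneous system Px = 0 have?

3

Row reduce to echelon form.
R2 ← R2 − R1: [0, 0, 0, 0]
R3 ← R3 + R1: [0, 0, 0, 0]
R4 ← R4 + R1: [0, 0, 0, 0]
R5 ← R5 + (1/2)·R1: [0, 0, 0, 0]
R6 ← R6 − R1: [0, 0, 0, 0]
1 nonzero row, so rank(P) = 1.
P has 4 columns; by rank–nullity, nullity = 4 − 1 = 3.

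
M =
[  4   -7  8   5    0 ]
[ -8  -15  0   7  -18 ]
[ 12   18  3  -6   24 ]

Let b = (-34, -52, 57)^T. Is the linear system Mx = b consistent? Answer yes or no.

Row reduce the augmented matrix [M | b].
R2 ← R2 + (2)·R1: [0, -29, 16, 17, -18, -120]
R3 ← R3 − (3)·R1: [0, 39, -21, -21, 24, 159]
R3 ← R3 + (39/29)·R2: [0, 0, 15/29, 54/29, -6/29, -69/29]
The echelon form has 3 nonzero rows, and every pivot lies in the first 5 columns, so rank(M) = rank([M|b]) = 3.
The system is consistent.

yes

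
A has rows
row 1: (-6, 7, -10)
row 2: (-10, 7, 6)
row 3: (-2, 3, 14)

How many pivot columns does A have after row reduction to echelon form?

Row reduce to echelon form.
R2 ← R2 − (5/3)·R1: [0, -14/3, 68/3]
R3 ← R3 − (1/3)·R1: [0, 2/3, 52/3]
R3 ← R3 + (1/7)·R2: [0, 0, 144/7]
Echelon form has 3 nonzero rows, so rank(A) = 3.
Each nonzero row contributes one pivot column: 3 pivot columns.

3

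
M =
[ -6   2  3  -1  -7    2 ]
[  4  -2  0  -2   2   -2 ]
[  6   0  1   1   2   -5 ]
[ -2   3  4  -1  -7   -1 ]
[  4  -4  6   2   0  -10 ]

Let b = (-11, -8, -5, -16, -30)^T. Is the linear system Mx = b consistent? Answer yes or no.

yes

Row reduce the augmented matrix [M | b].
R2 ← R2 + (2/3)·R1: [0, -2/3, 2, -8/3, -8/3, -2/3, -46/3]
R3 ← R3 + R1: [0, 2, 4, 0, -5, -3, -16]
R4 ← R4 − (1/3)·R1: [0, 7/3, 3, -2/3, -14/3, -5/3, -37/3]
R5 ← R5 + (2/3)·R1: [0, -8/3, 8, 4/3, -14/3, -26/3, -112/3]
R3 ← R3 + (3)·R2: [0, 0, 10, -8, -13, -5, -62]
R4 ← R4 + (7/2)·R2: [0, 0, 10, -10, -14, -4, -66]
R5 ← R5 − (4)·R2: [0, 0, 0, 12, 6, -6, 24]
R4 ← R4 − R3: [0, 0, 0, -2, -1, 1, -4]
R5 ← R5 + (6)·R4: [0, 0, 0, 0, 0, 0, 0]
The echelon form has 4 nonzero rows, and every pivot lies in the first 6 columns, so rank(M) = rank([M|b]) = 4.
The system is consistent.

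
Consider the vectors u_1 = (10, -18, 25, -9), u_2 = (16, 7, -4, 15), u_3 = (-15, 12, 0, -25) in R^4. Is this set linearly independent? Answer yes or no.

yes

Form the matrix with these vectors as rows and row reduce.
R2 ← R2 − (8/5)·R1: [0, 179/5, -44, 147/5]
R3 ← R3 + (3/2)·R1: [0, -15, 75/2, -77/2]
R3 ← R3 + (75/179)·R2: [0, 0, 6825/358, -9373/358]
3 nonzero rows, so the 3 vectors span a space of dimension 3.
Since 3 = 3, the vectors are linearly independent.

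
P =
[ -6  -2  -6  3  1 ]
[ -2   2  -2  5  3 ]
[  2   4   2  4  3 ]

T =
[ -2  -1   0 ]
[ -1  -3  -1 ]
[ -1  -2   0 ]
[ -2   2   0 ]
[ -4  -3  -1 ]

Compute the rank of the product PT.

First compute PT:
[[ 10,  27,   1],
 [-18,   1,  -5],
 [-30, -19,  -7]]
Now row reduce the product.
R2 ← R2 + (9/5)·R1: [0, 248/5, -16/5]
R3 ← R3 + (3)·R1: [0, 62, -4]
R3 ← R3 − (5/4)·R2: [0, 0, 0]
2 nonzero rows, so rank(PT) = 2.

2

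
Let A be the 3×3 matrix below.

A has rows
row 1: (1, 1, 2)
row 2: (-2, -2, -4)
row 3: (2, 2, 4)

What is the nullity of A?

2

Row reduce to echelon form.
R2 ← R2 + (2)·R1: [0, 0, 0]
R3 ← R3 − (2)·R1: [0, 0, 0]
1 nonzero row, so rank(A) = 1.
A has 3 columns; by rank–nullity, nullity = 3 − 1 = 2.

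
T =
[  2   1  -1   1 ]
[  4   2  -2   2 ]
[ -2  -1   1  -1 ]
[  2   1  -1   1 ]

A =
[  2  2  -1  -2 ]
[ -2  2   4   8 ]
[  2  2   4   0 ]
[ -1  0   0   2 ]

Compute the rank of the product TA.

First compute TA:
[[ -1,   4,  -2,   6],
 [ -2,   8,  -4,  12],
 [  1,  -4,   2,  -6],
 [ -1,   4,  -2,   6]]
Now row reduce the product.
R2 ← R2 − (2)·R1: [0, 0, 0, 0]
R3 ← R3 + R1: [0, 0, 0, 0]
R4 ← R4 − R1: [0, 0, 0, 0]
1 nonzero row, so rank(TA) = 1.

1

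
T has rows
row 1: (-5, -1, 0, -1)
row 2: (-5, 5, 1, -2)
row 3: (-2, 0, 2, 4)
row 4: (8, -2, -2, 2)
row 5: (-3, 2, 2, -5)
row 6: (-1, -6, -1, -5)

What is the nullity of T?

0

Row reduce to echelon form.
R2 ← R2 − R1: [0, 6, 1, -1]
R3 ← R3 − (2/5)·R1: [0, 2/5, 2, 22/5]
R4 ← R4 + (8/5)·R1: [0, -18/5, -2, 2/5]
R5 ← R5 − (3/5)·R1: [0, 13/5, 2, -22/5]
R6 ← R6 − (1/5)·R1: [0, -29/5, -1, -24/5]
R3 ← R3 − (1/15)·R2: [0, 0, 29/15, 67/15]
R4 ← R4 + (3/5)·R2: [0, 0, -7/5, -1/5]
R5 ← R5 − (13/30)·R2: [0, 0, 47/30, -119/30]
R6 ← R6 + (29/30)·R2: [0, 0, -1/30, -173/30]
R4 ← R4 + (21/29)·R3: [0, 0, 0, 88/29]
R5 ← R5 − (47/58)·R3: [0, 0, 0, -220/29]
R6 ← R6 + (1/58)·R3: [0, 0, 0, -165/29]
R5 ← R5 + (5/2)·R4: [0, 0, 0, 0]
R6 ← R6 + (15/8)·R4: [0, 0, 0, 0]
4 nonzero rows, so rank(T) = 4.
T has 4 columns; by rank–nullity, nullity = 4 − 4 = 0.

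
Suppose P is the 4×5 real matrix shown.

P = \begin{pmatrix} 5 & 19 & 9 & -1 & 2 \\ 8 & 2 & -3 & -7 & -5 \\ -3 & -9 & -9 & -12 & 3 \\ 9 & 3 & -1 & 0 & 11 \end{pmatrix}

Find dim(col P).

Row reduce to echelon form.
R2 ← R2 − (8/5)·R1: [0, -142/5, -87/5, -27/5, -41/5]
R3 ← R3 + (3/5)·R1: [0, 12/5, -18/5, -63/5, 21/5]
R4 ← R4 − (9/5)·R1: [0, -156/5, -86/5, 9/5, 37/5]
R3 ← R3 + (6/71)·R2: [0, 0, -360/71, -927/71, 249/71]
R4 ← R4 − (78/71)·R2: [0, 0, 136/71, 549/71, 1165/71]
R4 ← R4 + (17/45)·R3: [0, 0, 0, 14/5, 266/15]
Echelon form has 4 nonzero rows, so rank(P) = 4.
The column space has dimension equal to the rank: 4.

4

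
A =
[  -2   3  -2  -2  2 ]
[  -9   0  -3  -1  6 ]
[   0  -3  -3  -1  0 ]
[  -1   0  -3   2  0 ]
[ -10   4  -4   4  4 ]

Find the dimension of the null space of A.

0

Row reduce to echelon form.
R2 ← R2 − (9/2)·R1: [0, -27/2, 6, 8, -3]
R4 ← R4 − (1/2)·R1: [0, -3/2, -2, 3, -1]
R5 ← R5 − (5)·R1: [0, -11, 6, 14, -6]
R3 ← R3 − (2/9)·R2: [0, 0, -13/3, -25/9, 2/3]
R4 ← R4 − (1/9)·R2: [0, 0, -8/3, 19/9, -2/3]
R5 ← R5 − (22/27)·R2: [0, 0, 10/9, 202/27, -32/9]
R4 ← R4 − (8/13)·R3: [0, 0, 0, 149/39, -14/13]
R5 ← R5 + (10/39)·R3: [0, 0, 0, 88/13, -44/13]
R5 ← R5 − (264/149)·R4: [0, 0, 0, 0, -220/149]
5 nonzero rows, so rank(A) = 5.
A has 5 columns; by rank–nullity, nullity = 5 − 5 = 0.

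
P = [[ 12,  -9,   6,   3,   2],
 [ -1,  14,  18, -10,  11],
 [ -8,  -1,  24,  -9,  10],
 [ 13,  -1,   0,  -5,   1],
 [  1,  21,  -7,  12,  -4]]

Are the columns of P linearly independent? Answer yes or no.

Row reduce P to echelon form.
R2 ← R2 + (1/12)·R1: [0, 53/4, 37/2, -39/4, 67/6]
R3 ← R3 + (2/3)·R1: [0, -7, 28, -7, 34/3]
R4 ← R4 − (13/12)·R1: [0, 35/4, -13/2, -33/4, -7/6]
R5 ← R5 − (1/12)·R1: [0, 87/4, -15/2, 47/4, -25/6]
R3 ← R3 + (28/53)·R2: [0, 0, 2002/53, -644/53, 2740/159]
R4 ← R4 − (35/53)·R2: [0, 0, -992/53, -96/53, -1358/159]
R5 ← R5 − (87/53)·R2: [0, 0, -2007/53, 1471/53, -3577/159]
R4 ← R4 + (496/1001)·R3: [0, 0, 0, -1120/143, -2/1001]
R5 ← R5 + (2007/2002)·R3: [0, 0, 0, 2227/143, -15679/3003]
R5 ← R5 + (2227/1120)·R4: [0, 0, 0, 0, -61447/11760]
5 pivots among 5 columns.
Every column is a pivot column, so the columns are linearly independent.

yes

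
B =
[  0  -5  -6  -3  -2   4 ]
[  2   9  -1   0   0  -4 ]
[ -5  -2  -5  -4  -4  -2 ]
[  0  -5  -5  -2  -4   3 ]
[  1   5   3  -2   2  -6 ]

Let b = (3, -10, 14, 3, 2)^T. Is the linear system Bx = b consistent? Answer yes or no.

Row reduce the augmented matrix [B | b].
Swap R1 ↔ R2
R3 ← R3 + (5/2)·R1: [0, 41/2, -15/2, -4, -4, -12, -11]
R5 ← R5 − (1/2)·R1: [0, 1/2, 7/2, -2, 2, -4, 7]
R3 ← R3 + (41/10)·R2: [0, 0, -321/10, -163/10, -61/5, 22/5, 13/10]
R4 ← R4 − R2: [0, 0, 1, 1, -2, -1, 0]
R5 ← R5 + (1/10)·R2: [0, 0, 29/10, -23/10, 9/5, -18/5, 73/10]
R4 ← R4 + (10/321)·R3: [0, 0, 0, 158/321, -764/321, -277/321, 13/321]
R5 ← R5 + (29/321)·R3: [0, 0, 0, -1211/321, 224/321, -1028/321, 2381/321]
R5 ← R5 + (1211/158)·R4: [0, 0, 0, 0, -1386/79, -1551/158, 1221/158]
The echelon form has 5 nonzero rows, and every pivot lies in the first 6 columns, so rank(B) = rank([B|b]) = 5.
The system is consistent.

yes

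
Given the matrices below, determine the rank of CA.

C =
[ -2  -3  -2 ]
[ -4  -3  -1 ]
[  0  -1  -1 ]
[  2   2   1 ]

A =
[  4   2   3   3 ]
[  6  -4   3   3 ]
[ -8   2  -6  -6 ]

First compute CA:
[[-10,   4,  -3,  -3],
 [-26,   2, -15, -15],
 [  2,   2,   3,   3],
 [ 12,  -2,   6,   6]]
Now row reduce the product.
R2 ← R2 − (13/5)·R1: [0, -42/5, -36/5, -36/5]
R3 ← R3 + (1/5)·R1: [0, 14/5, 12/5, 12/5]
R4 ← R4 + (6/5)·R1: [0, 14/5, 12/5, 12/5]
R3 ← R3 + (1/3)·R2: [0, 0, 0, 0]
R4 ← R4 + (1/3)·R2: [0, 0, 0, 0]
2 nonzero rows, so rank(CA) = 2.

2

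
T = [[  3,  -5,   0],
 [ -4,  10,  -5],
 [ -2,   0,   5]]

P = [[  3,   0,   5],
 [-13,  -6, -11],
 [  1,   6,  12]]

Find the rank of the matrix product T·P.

2

First compute TP:
[[ 74,  30,  70],
 [-147, -90, -190],
 [ -1,  30,  50]]
Now row reduce the product.
R2 ← R2 + (147/74)·R1: [0, -1125/37, -1885/37]
R3 ← R3 + (1/74)·R1: [0, 1125/37, 1885/37]
R3 ← R3 + R2: [0, 0, 0]
2 nonzero rows, so rank(TP) = 2.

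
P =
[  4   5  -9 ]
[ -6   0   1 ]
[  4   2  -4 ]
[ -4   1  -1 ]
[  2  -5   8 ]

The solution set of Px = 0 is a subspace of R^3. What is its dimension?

1

Row reduce to echelon form.
R2 ← R2 + (3/2)·R1: [0, 15/2, -25/2]
R3 ← R3 − R1: [0, -3, 5]
R4 ← R4 + R1: [0, 6, -10]
R5 ← R5 − (1/2)·R1: [0, -15/2, 25/2]
R3 ← R3 + (2/5)·R2: [0, 0, 0]
R4 ← R4 − (4/5)·R2: [0, 0, 0]
R5 ← R5 + R2: [0, 0, 0]
2 nonzero rows, so rank(P) = 2.
P has 3 columns; by rank–nullity, nullity = 3 − 2 = 1.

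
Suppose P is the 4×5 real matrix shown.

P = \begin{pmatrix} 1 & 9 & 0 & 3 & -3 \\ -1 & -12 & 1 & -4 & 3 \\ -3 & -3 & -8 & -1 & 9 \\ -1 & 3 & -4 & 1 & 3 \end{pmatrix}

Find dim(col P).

2

Row reduce to echelon form.
R2 ← R2 + R1: [0, -3, 1, -1, 0]
R3 ← R3 + (3)·R1: [0, 24, -8, 8, 0]
R4 ← R4 + R1: [0, 12, -4, 4, 0]
R3 ← R3 + (8)·R2: [0, 0, 0, 0, 0]
R4 ← R4 + (4)·R2: [0, 0, 0, 0, 0]
Echelon form has 2 nonzero rows, so rank(P) = 2.
The column space has dimension equal to the rank: 2.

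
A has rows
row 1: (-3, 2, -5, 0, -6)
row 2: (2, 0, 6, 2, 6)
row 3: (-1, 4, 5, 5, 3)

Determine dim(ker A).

3

Row reduce to echelon form.
R2 ← R2 + (2/3)·R1: [0, 4/3, 8/3, 2, 2]
R3 ← R3 − (1/3)·R1: [0, 10/3, 20/3, 5, 5]
R3 ← R3 − (5/2)·R2: [0, 0, 0, 0, 0]
2 nonzero rows, so rank(A) = 2.
A has 5 columns; by rank–nullity, nullity = 5 − 2 = 3.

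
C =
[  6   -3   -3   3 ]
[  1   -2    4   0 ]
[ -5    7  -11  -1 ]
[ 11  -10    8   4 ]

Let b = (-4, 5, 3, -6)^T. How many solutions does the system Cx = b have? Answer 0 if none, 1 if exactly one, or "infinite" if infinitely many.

0

Row reduce the augmented matrix [C | b].
R2 ← R2 − (1/6)·R1: [0, -3/2, 9/2, -1/2, 17/3]
R3 ← R3 + (5/6)·R1: [0, 9/2, -27/2, 3/2, -1/3]
R4 ← R4 − (11/6)·R1: [0, -9/2, 27/2, -3/2, 4/3]
R3 ← R3 + (3)·R2: [0, 0, 0, 0, 50/3]
R4 ← R4 − (3)·R2: [0, 0, 0, 0, -47/3]
R4 ← R4 + (47/50)·R3: [0, 0, 0, 0, 0]
The echelon form has 3 nonzero rows; the last pivot sits in the augmented column, so rank(C) = 2 but rank([C|b]) = 3.
Since the ranks differ, the system is inconsistent.
It has no solutions.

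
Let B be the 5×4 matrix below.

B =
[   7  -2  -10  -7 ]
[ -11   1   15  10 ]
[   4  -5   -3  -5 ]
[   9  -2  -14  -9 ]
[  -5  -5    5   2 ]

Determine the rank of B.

Row reduce to echelon form.
R2 ← R2 + (11/7)·R1: [0, -15/7, -5/7, -1]
R3 ← R3 − (4/7)·R1: [0, -27/7, 19/7, -1]
R4 ← R4 − (9/7)·R1: [0, 4/7, -8/7, 0]
R5 ← R5 + (5/7)·R1: [0, -45/7, -15/7, -3]
R3 ← R3 − (9/5)·R2: [0, 0, 4, 4/5]
R4 ← R4 + (4/15)·R2: [0, 0, -4/3, -4/15]
R5 ← R5 − (3)·R2: [0, 0, 0, 0]
R4 ← R4 + (1/3)·R3: [0, 0, 0, 0]
Echelon form has 3 nonzero rows, so rank(B) = 3.

3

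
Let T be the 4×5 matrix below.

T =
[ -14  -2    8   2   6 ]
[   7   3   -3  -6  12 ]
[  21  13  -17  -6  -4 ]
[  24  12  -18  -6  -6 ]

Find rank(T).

3

Row reduce to echelon form.
R2 ← R2 + (1/2)·R1: [0, 2, 1, -5, 15]
R3 ← R3 + (3/2)·R1: [0, 10, -5, -3, 5]
R4 ← R4 + (12/7)·R1: [0, 60/7, -30/7, -18/7, 30/7]
R3 ← R3 − (5)·R2: [0, 0, -10, 22, -70]
R4 ← R4 − (30/7)·R2: [0, 0, -60/7, 132/7, -60]
R4 ← R4 − (6/7)·R3: [0, 0, 0, 0, 0]
Echelon form has 3 nonzero rows, so rank(T) = 3.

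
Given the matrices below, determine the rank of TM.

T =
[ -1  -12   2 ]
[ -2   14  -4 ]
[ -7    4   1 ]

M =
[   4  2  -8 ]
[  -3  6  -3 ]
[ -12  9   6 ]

2

First compute TM:
[[  8, -56,  56],
 [ -2,  44, -50],
 [-52,  19,  50]]
Now row reduce the product.
R2 ← R2 + (1/4)·R1: [0, 30, -36]
R3 ← R3 + (13/2)·R1: [0, -345, 414]
R3 ← R3 + (23/2)·R2: [0, 0, 0]
2 nonzero rows, so rank(TM) = 2.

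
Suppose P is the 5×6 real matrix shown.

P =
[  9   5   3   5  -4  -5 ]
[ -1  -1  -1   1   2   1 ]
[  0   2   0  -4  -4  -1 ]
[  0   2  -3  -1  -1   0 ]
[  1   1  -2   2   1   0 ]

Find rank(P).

3

Row reduce to echelon form.
R2 ← R2 + (1/9)·R1: [0, -4/9, -2/3, 14/9, 14/9, 4/9]
R5 ← R5 − (1/9)·R1: [0, 4/9, -7/3, 13/9, 13/9, 5/9]
R3 ← R3 + (9/2)·R2: [0, 0, -3, 3, 3, 1]
R4 ← R4 + (9/2)·R2: [0, 0, -6, 6, 6, 2]
R5 ← R5 + R2: [0, 0, -3, 3, 3, 1]
R4 ← R4 − (2)·R3: [0, 0, 0, 0, 0, 0]
R5 ← R5 − R3: [0, 0, 0, 0, 0, 0]
Echelon form has 3 nonzero rows, so rank(P) = 3.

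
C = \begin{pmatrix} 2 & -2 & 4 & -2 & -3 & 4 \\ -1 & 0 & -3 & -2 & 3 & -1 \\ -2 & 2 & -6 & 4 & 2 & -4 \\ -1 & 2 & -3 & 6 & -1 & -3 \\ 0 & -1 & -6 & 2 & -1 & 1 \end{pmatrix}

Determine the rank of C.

Row reduce to echelon form.
R2 ← R2 + (1/2)·R1: [0, -1, -1, -3, 3/2, 1]
R3 ← R3 + R1: [0, 0, -2, 2, -1, 0]
R4 ← R4 + (1/2)·R1: [0, 1, -1, 5, -5/2, -1]
R4 ← R4 + R2: [0, 0, -2, 2, -1, 0]
R5 ← R5 − R2: [0, 0, -5, 5, -5/2, 0]
R4 ← R4 − R3: [0, 0, 0, 0, 0, 0]
R5 ← R5 − (5/2)·R3: [0, 0, 0, 0, 0, 0]
Echelon form has 3 nonzero rows, so rank(C) = 3.

3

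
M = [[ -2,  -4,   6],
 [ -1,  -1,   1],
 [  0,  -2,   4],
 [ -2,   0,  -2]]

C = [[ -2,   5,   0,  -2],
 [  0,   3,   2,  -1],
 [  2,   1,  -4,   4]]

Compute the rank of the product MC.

2

First compute MC:
[[ 16, -16, -32,  32],
 [  4,  -7,  -6,   7],
 [  8,  -2, -20,  18],
 [  0, -12,   8,  -4]]
Now row reduce the product.
R2 ← R2 − (1/4)·R1: [0, -3, 2, -1]
R3 ← R3 − (1/2)·R1: [0, 6, -4, 2]
R3 ← R3 + (2)·R2: [0, 0, 0, 0]
R4 ← R4 − (4)·R2: [0, 0, 0, 0]
2 nonzero rows, so rank(MC) = 2.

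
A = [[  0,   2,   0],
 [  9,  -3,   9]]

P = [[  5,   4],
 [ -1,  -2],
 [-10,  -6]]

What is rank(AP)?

2

First compute AP:
[[ -2,  -4],
 [-42, -12]]
Now row reduce the product.
R2 ← R2 − (21)·R1: [0, 72]
2 nonzero rows, so rank(AP) = 2.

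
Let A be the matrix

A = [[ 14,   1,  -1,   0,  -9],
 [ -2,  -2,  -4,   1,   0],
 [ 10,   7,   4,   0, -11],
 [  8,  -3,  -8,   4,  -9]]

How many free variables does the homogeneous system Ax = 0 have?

Row reduce to echelon form.
R2 ← R2 + (1/7)·R1: [0, -13/7, -29/7, 1, -9/7]
R3 ← R3 − (5/7)·R1: [0, 44/7, 33/7, 0, -32/7]
R4 ← R4 − (4/7)·R1: [0, -25/7, -52/7, 4, -27/7]
R3 ← R3 + (44/13)·R2: [0, 0, -121/13, 44/13, -116/13]
R4 ← R4 − (25/13)·R2: [0, 0, 7/13, 27/13, -18/13]
R4 ← R4 + (7/121)·R3: [0, 0, 0, 25/11, -230/121]
4 nonzero rows, so rank(A) = 4.
A has 5 columns; by rank–nullity, nullity = 5 − 4 = 1.

1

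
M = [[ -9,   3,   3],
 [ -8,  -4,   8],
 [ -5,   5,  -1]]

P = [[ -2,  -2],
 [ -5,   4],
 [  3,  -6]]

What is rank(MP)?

First compute MP:
[[ 12,  12],
 [ 60, -48],
 [-18,  36]]
Now row reduce the product.
R2 ← R2 − (5)·R1: [0, -108]
R3 ← R3 + (3/2)·R1: [0, 54]
R3 ← R3 + (1/2)·R2: [0, 0]
2 nonzero rows, so rank(MP) = 2.

2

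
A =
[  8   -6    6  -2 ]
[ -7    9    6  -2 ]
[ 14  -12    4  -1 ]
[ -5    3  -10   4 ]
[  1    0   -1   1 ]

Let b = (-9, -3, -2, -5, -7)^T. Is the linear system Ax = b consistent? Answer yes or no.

no

Row reduce the augmented matrix [A | b].
R2 ← R2 + (7/8)·R1: [0, 15/4, 45/4, -15/4, -87/8]
R3 ← R3 − (7/4)·R1: [0, -3/2, -13/2, 5/2, 55/4]
R4 ← R4 + (5/8)·R1: [0, -3/4, -25/4, 11/4, -85/8]
R5 ← R5 − (1/8)·R1: [0, 3/4, -7/4, 5/4, -47/8]
R3 ← R3 + (2/5)·R2: [0, 0, -2, 1, 47/5]
R4 ← R4 + (1/5)·R2: [0, 0, -4, 2, -64/5]
R5 ← R5 − (1/5)·R2: [0, 0, -4, 2, -37/10]
R4 ← R4 − (2)·R3: [0, 0, 0, 0, -158/5]
R5 ← R5 − (2)·R3: [0, 0, 0, 0, -45/2]
R5 ← R5 − (225/316)·R4: [0, 0, 0, 0, 0]
The echelon form has 4 nonzero rows; the last pivot sits in the augmented column, so rank(A) = 3 but rank([A|b]) = 4.
Since the ranks differ, the system is inconsistent.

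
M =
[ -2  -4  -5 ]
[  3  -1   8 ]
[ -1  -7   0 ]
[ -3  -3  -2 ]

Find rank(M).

Row reduce to echelon form.
R2 ← R2 + (3/2)·R1: [0, -7, 1/2]
R3 ← R3 − (1/2)·R1: [0, -5, 5/2]
R4 ← R4 − (3/2)·R1: [0, 3, 11/2]
R3 ← R3 − (5/7)·R2: [0, 0, 15/7]
R4 ← R4 + (3/7)·R2: [0, 0, 40/7]
R4 ← R4 − (8/3)·R3: [0, 0, 0]
Echelon form has 3 nonzero rows, so rank(M) = 3.

3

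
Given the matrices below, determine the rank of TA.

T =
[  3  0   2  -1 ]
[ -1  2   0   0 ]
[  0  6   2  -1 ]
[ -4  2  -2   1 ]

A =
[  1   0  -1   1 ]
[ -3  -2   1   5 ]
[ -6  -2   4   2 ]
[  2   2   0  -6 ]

2

First compute TA:
[[-11,  -6,   5,  13],
 [ -7,  -4,   3,   9],
 [-32, -18,  14,  40],
 [  4,   2,  -2,  -4]]
Now row reduce the product.
R2 ← R2 − (7/11)·R1: [0, -2/11, -2/11, 8/11]
R3 ← R3 − (32/11)·R1: [0, -6/11, -6/11, 24/11]
R4 ← R4 + (4/11)·R1: [0, -2/11, -2/11, 8/11]
R3 ← R3 − (3)·R2: [0, 0, 0, 0]
R4 ← R4 − R2: [0, 0, 0, 0]
2 nonzero rows, so rank(TA) = 2.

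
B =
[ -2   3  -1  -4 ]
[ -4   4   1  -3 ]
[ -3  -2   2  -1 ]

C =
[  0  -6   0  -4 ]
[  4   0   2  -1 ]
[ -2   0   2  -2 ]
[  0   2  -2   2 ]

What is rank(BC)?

3

First compute BC:
[[ 14,   4,  12,  -1],
 [ 14,  18,  16,   4],
 [-12,  16,   2,   8]]
Now row reduce the product.
R2 ← R2 − R1: [0, 14, 4, 5]
R3 ← R3 + (6/7)·R1: [0, 136/7, 86/7, 50/7]
R3 ← R3 − (68/49)·R2: [0, 0, 330/49, 10/49]
3 nonzero rows, so rank(BC) = 3.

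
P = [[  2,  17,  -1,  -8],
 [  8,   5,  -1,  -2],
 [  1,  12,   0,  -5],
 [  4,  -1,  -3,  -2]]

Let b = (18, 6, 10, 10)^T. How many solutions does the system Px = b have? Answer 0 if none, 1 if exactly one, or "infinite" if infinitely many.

Row reduce the augmented matrix [P | b].
R2 ← R2 − (4)·R1: [0, -63, 3, 30, -66]
R3 ← R3 − (1/2)·R1: [0, 7/2, 1/2, -1, 1]
R4 ← R4 − (2)·R1: [0, -35, -1, 14, -26]
R3 ← R3 + (1/18)·R2: [0, 0, 2/3, 2/3, -8/3]
R4 ← R4 − (5/9)·R2: [0, 0, -8/3, -8/3, 32/3]
R4 ← R4 + (4)·R3: [0, 0, 0, 0, 0]
The echelon form has 3 nonzero rows, and every pivot lies in the first 4 columns, so rank(P) = rank([P|b]) = 3.
The system is consistent.
rank = 3 < 4 unknowns, so there are infinitely many solutions.

infinite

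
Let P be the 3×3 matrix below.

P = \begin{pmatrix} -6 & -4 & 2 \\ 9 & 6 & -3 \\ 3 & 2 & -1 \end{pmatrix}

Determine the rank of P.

1

Row reduce to echelon form.
R2 ← R2 + (3/2)·R1: [0, 0, 0]
R3 ← R3 + (1/2)·R1: [0, 0, 0]
Echelon form has 1 nonzero row, so rank(P) = 1.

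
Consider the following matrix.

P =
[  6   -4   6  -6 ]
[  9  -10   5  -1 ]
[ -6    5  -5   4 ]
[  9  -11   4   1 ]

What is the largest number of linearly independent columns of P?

2

Row reduce to echelon form.
R2 ← R2 − (3/2)·R1: [0, -4, -4, 8]
R3 ← R3 + R1: [0, 1, 1, -2]
R4 ← R4 − (3/2)·R1: [0, -5, -5, 10]
R3 ← R3 + (1/4)·R2: [0, 0, 0, 0]
R4 ← R4 − (5/4)·R2: [0, 0, 0, 0]
Echelon form has 2 nonzero rows, so rank(P) = 2.
The rank gives the maximum number of linearly independent columns: 2.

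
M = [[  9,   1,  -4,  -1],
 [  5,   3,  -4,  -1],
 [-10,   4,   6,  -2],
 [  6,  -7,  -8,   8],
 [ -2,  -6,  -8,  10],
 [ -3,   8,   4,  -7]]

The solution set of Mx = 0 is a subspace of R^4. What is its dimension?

0

Row reduce to echelon form.
R2 ← R2 − (5/9)·R1: [0, 22/9, -16/9, -4/9]
R3 ← R3 + (10/9)·R1: [0, 46/9, 14/9, -28/9]
R4 ← R4 − (2/3)·R1: [0, -23/3, -16/3, 26/3]
R5 ← R5 + (2/9)·R1: [0, -52/9, -80/9, 88/9]
R6 ← R6 + (1/3)·R1: [0, 25/3, 8/3, -22/3]
R3 ← R3 − (23/11)·R2: [0, 0, 58/11, -24/11]
R4 ← R4 + (69/22)·R2: [0, 0, -120/11, 80/11]
R5 ← R5 + (26/11)·R2: [0, 0, -144/11, 96/11]
R6 ← R6 − (75/22)·R2: [0, 0, 96/11, -64/11]
R4 ← R4 + (60/29)·R3: [0, 0, 0, 80/29]
R5 ← R5 + (72/29)·R3: [0, 0, 0, 96/29]
R6 ← R6 − (48/29)·R3: [0, 0, 0, -64/29]
R5 ← R5 − (6/5)·R4: [0, 0, 0, 0]
R6 ← R6 + (4/5)·R4: [0, 0, 0, 0]
4 nonzero rows, so rank(M) = 4.
M has 4 columns; by rank–nullity, nullity = 4 − 4 = 0.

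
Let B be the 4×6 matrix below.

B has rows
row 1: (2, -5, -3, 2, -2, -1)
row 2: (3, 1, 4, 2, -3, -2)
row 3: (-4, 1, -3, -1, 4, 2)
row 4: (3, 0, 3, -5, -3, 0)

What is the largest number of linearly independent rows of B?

Row reduce to echelon form.
R2 ← R2 − (3/2)·R1: [0, 17/2, 17/2, -1, 0, -1/2]
R3 ← R3 + (2)·R1: [0, -9, -9, 3, 0, 0]
R4 ← R4 − (3/2)·R1: [0, 15/2, 15/2, -8, 0, 3/2]
R3 ← R3 + (18/17)·R2: [0, 0, 0, 33/17, 0, -9/17]
R4 ← R4 − (15/17)·R2: [0, 0, 0, -121/17, 0, 33/17]
R4 ← R4 + (11/3)·R3: [0, 0, 0, 0, 0, 0]
Echelon form has 3 nonzero rows, so rank(B) = 3.
The rank gives the maximum number of linearly independent rows: 3.

3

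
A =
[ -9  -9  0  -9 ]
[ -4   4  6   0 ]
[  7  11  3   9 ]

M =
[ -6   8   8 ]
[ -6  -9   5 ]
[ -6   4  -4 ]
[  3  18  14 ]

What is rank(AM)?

First compute AM:
[[ 81, -153, -243],
 [-36, -44, -36],
 [-99, 131, 225]]
Now row reduce the product.
R2 ← R2 + (4/9)·R1: [0, -112, -144]
R3 ← R3 + (11/9)·R1: [0, -56, -72]
R3 ← R3 − (1/2)·R2: [0, 0, 0]
2 nonzero rows, so rank(AM) = 2.

2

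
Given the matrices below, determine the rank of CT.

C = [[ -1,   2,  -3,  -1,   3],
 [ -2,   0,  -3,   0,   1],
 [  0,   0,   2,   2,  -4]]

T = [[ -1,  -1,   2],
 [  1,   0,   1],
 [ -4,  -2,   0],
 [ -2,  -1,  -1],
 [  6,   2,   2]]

First compute CT:
[[ 35,  14,   7],
 [ 20,  10,  -2],
 [-36, -14, -10]]
Now row reduce the product.
R2 ← R2 − (4/7)·R1: [0, 2, -6]
R3 ← R3 + (36/35)·R1: [0, 2/5, -14/5]
R3 ← R3 − (1/5)·R2: [0, 0, -8/5]
3 nonzero rows, so rank(CT) = 3.

3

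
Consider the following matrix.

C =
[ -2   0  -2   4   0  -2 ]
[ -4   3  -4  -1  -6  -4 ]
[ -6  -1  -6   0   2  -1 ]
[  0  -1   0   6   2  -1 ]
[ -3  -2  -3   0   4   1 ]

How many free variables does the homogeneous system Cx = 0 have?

3

Row reduce to echelon form.
R2 ← R2 − (2)·R1: [0, 3, 0, -9, -6, 0]
R3 ← R3 − (3)·R1: [0, -1, 0, -12, 2, 5]
R5 ← R5 − (3/2)·R1: [0, -2, 0, -6, 4, 4]
R3 ← R3 + (1/3)·R2: [0, 0, 0, -15, 0, 5]
R4 ← R4 + (1/3)·R2: [0, 0, 0, 3, 0, -1]
R5 ← R5 + (2/3)·R2: [0, 0, 0, -12, 0, 4]
R4 ← R4 + (1/5)·R3: [0, 0, 0, 0, 0, 0]
R5 ← R5 − (4/5)·R3: [0, 0, 0, 0, 0, 0]
3 nonzero rows, so rank(C) = 3.
C has 6 columns; by rank–nullity, nullity = 6 − 3 = 3.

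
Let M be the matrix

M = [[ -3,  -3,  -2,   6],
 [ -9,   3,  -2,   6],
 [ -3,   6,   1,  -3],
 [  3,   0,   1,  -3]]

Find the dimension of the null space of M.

2

Row reduce to echelon form.
R2 ← R2 − (3)·R1: [0, 12, 4, -12]
R3 ← R3 − R1: [0, 9, 3, -9]
R4 ← R4 + R1: [0, -3, -1, 3]
R3 ← R3 − (3/4)·R2: [0, 0, 0, 0]
R4 ← R4 + (1/4)·R2: [0, 0, 0, 0]
2 nonzero rows, so rank(M) = 2.
M has 4 columns; by rank–nullity, nullity = 4 − 2 = 2.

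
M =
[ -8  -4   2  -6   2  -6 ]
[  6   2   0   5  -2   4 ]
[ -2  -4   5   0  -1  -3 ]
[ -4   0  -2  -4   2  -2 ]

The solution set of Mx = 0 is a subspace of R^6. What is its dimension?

Row reduce to echelon form.
R2 ← R2 + (3/4)·R1: [0, -1, 3/2, 1/2, -1/2, -1/2]
R3 ← R3 − (1/4)·R1: [0, -3, 9/2, 3/2, -3/2, -3/2]
R4 ← R4 − (1/2)·R1: [0, 2, -3, -1, 1, 1]
R3 ← R3 − (3)·R2: [0, 0, 0, 0, 0, 0]
R4 ← R4 + (2)·R2: [0, 0, 0, 0, 0, 0]
2 nonzero rows, so rank(M) = 2.
M has 6 columns; by rank–nullity, nullity = 6 − 2 = 4.

4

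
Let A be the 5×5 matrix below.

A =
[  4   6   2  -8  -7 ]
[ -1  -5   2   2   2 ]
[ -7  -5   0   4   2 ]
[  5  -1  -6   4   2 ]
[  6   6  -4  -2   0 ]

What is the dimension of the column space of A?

Row reduce to echelon form.
R2 ← R2 + (1/4)·R1: [0, -7/2, 5/2, 0, 1/4]
R3 ← R3 + (7/4)·R1: [0, 11/2, 7/2, -10, -41/4]
R4 ← R4 − (5/4)·R1: [0, -17/2, -17/2, 14, 43/4]
R5 ← R5 − (3/2)·R1: [0, -3, -7, 10, 21/2]
R3 ← R3 + (11/7)·R2: [0, 0, 52/7, -10, -69/7]
R4 ← R4 − (17/7)·R2: [0, 0, -102/7, 14, 71/7]
R5 ← R5 − (6/7)·R2: [0, 0, -64/7, 10, 72/7]
R4 ← R4 + (51/26)·R3: [0, 0, 0, -73/13, -239/26]
R5 ← R5 + (16/13)·R3: [0, 0, 0, -30/13, -24/13]
R5 ← R5 − (30/73)·R4: [0, 0, 0, 0, 141/73]
Echelon form has 5 nonzero rows, so rank(A) = 5.
The column space has dimension equal to the rank: 5.

5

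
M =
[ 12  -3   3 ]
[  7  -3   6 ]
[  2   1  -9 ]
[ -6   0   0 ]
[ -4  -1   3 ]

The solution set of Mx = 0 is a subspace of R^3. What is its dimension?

0

Row reduce to echelon form.
R2 ← R2 − (7/12)·R1: [0, -5/4, 17/4]
R3 ← R3 − (1/6)·R1: [0, 3/2, -19/2]
R4 ← R4 + (1/2)·R1: [0, -3/2, 3/2]
R5 ← R5 + (1/3)·R1: [0, -2, 4]
R3 ← R3 + (6/5)·R2: [0, 0, -22/5]
R4 ← R4 − (6/5)·R2: [0, 0, -18/5]
R5 ← R5 − (8/5)·R2: [0, 0, -14/5]
R4 ← R4 − (9/11)·R3: [0, 0, 0]
R5 ← R5 − (7/11)·R3: [0, 0, 0]
3 nonzero rows, so rank(M) = 3.
M has 3 columns; by rank–nullity, nullity = 3 − 3 = 0.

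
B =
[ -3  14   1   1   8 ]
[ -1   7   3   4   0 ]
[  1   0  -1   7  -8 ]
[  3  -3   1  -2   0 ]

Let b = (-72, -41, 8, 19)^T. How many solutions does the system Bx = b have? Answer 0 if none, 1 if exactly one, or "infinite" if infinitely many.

infinite

Row reduce the augmented matrix [B | b].
R2 ← R2 − (1/3)·R1: [0, 7/3, 8/3, 11/3, -8/3, -17]
R3 ← R3 + (1/3)·R1: [0, 14/3, -2/3, 22/3, -16/3, -16]
R4 ← R4 + R1: [0, 11, 2, -1, 8, -53]
R3 ← R3 − (2)·R2: [0, 0, -6, 0, 0, 18]
R4 ← R4 − (33/7)·R2: [0, 0, -74/7, -128/7, 144/7, 190/7]
R4 ← R4 − (37/21)·R3: [0, 0, 0, -128/7, 144/7, -32/7]
The echelon form has 4 nonzero rows, and every pivot lies in the first 5 columns, so rank(B) = rank([B|b]) = 4.
The system is consistent.
rank = 4 < 5 unknowns, so there are infinitely many solutions.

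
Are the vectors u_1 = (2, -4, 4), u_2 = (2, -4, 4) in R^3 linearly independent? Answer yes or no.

Form the matrix with these vectors as rows and row reduce.
R2 ← R2 − R1: [0, 0, 0]
1 nonzero row, so the 2 vectors span a space of dimension 1.
Since 1 < 2, the vectors are linearly dependent.

no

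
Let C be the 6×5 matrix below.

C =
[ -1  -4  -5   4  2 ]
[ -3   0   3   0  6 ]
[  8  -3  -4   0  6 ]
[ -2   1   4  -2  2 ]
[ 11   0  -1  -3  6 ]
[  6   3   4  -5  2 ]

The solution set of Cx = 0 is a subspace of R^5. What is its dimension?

1

Row reduce to echelon form.
R2 ← R2 − (3)·R1: [0, 12, 18, -12, 0]
R3 ← R3 + (8)·R1: [0, -35, -44, 32, 22]
R4 ← R4 − (2)·R1: [0, 9, 14, -10, -2]
R5 ← R5 + (11)·R1: [0, -44, -56, 41, 28]
R6 ← R6 + (6)·R1: [0, -21, -26, 19, 14]
R3 ← R3 + (35/12)·R2: [0, 0, 17/2, -3, 22]
R4 ← R4 − (3/4)·R2: [0, 0, 1/2, -1, -2]
R5 ← R5 + (11/3)·R2: [0, 0, 10, -3, 28]
R6 ← R6 + (7/4)·R2: [0, 0, 11/2, -2, 14]
R4 ← R4 − (1/17)·R3: [0, 0, 0, -14/17, -56/17]
R5 ← R5 − (20/17)·R3: [0, 0, 0, 9/17, 36/17]
R6 ← R6 − (11/17)·R3: [0, 0, 0, -1/17, -4/17]
R5 ← R5 + (9/14)·R4: [0, 0, 0, 0, 0]
R6 ← R6 − (1/14)·R4: [0, 0, 0, 0, 0]
4 nonzero rows, so rank(C) = 4.
C has 5 columns; by rank–nullity, nullity = 5 − 4 = 1.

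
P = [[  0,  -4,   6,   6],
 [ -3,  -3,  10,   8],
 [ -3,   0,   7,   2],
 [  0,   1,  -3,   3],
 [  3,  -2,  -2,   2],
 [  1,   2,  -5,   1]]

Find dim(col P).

4

Row reduce to echelon form.
Swap R1 ↔ R2
R3 ← R3 − R1: [0, 3, -3, -6]
R5 ← R5 + R1: [0, -5, 8, 10]
R6 ← R6 + (1/3)·R1: [0, 1, -5/3, 11/3]
R3 ← R3 + (3/4)·R2: [0, 0, 3/2, -3/2]
R4 ← R4 + (1/4)·R2: [0, 0, -3/2, 9/2]
R5 ← R5 − (5/4)·R2: [0, 0, 1/2, 5/2]
R6 ← R6 + (1/4)·R2: [0, 0, -1/6, 31/6]
R4 ← R4 + R3: [0, 0, 0, 3]
R5 ← R5 − (1/3)·R3: [0, 0, 0, 3]
R6 ← R6 + (1/9)·R3: [0, 0, 0, 5]
R5 ← R5 − R4: [0, 0, 0, 0]
R6 ← R6 − (5/3)·R4: [0, 0, 0, 0]
Echelon form has 4 nonzero rows, so rank(P) = 4.
The column space has dimension equal to the rank: 4.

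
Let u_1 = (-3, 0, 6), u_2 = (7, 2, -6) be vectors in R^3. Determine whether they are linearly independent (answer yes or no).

Form the matrix with these vectors as rows and row reduce.
R2 ← R2 + (7/3)·R1: [0, 2, 8]
2 nonzero rows, so the 2 vectors span a space of dimension 2.
Since 2 = 2, the vectors are linearly independent.

yes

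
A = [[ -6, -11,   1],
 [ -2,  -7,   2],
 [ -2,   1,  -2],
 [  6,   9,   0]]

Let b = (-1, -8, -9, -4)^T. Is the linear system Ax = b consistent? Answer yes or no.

Row reduce the augmented matrix [A | b].
R2 ← R2 − (1/3)·R1: [0, -10/3, 5/3, -23/3]
R3 ← R3 − (1/3)·R1: [0, 14/3, -7/3, -26/3]
R4 ← R4 + R1: [0, -2, 1, -5]
R3 ← R3 + (7/5)·R2: [0, 0, 0, -97/5]
R4 ← R4 − (3/5)·R2: [0, 0, 0, -2/5]
R4 ← R4 − (2/97)·R3: [0, 0, 0, 0]
The echelon form has 3 nonzero rows; the last pivot sits in the augmented column, so rank(A) = 2 but rank([A|b]) = 3.
Since the ranks differ, the system is inconsistent.

no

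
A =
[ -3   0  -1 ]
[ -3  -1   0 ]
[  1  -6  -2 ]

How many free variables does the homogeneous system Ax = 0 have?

Row reduce to echelon form.
R2 ← R2 − R1: [0, -1, 1]
R3 ← R3 + (1/3)·R1: [0, -6, -7/3]
R3 ← R3 − (6)·R2: [0, 0, -25/3]
3 nonzero rows, so rank(A) = 3.
A has 3 columns; by rank–nullity, nullity = 3 − 3 = 0.

0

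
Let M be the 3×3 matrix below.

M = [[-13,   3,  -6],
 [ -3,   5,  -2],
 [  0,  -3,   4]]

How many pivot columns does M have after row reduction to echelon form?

Row reduce to echelon form.
R2 ← R2 − (3/13)·R1: [0, 56/13, -8/13]
R3 ← R3 + (39/56)·R2: [0, 0, 25/7]
Echelon form has 3 nonzero rows, so rank(M) = 3.
Each nonzero row contributes one pivot column: 3 pivot columns.

3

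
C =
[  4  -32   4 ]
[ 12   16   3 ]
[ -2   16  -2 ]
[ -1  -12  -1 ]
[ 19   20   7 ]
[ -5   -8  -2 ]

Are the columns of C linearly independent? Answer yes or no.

yes

Row reduce C to echelon form.
R2 ← R2 − (3)·R1: [0, 112, -9]
R3 ← R3 + (1/2)·R1: [0, 0, 0]
R4 ← R4 + (1/4)·R1: [0, -20, 0]
R5 ← R5 − (19/4)·R1: [0, 172, -12]
R6 ← R6 + (5/4)·R1: [0, -48, 3]
R4 ← R4 + (5/28)·R2: [0, 0, -45/28]
R5 ← R5 − (43/28)·R2: [0, 0, 51/28]
R6 ← R6 + (3/7)·R2: [0, 0, -6/7]
Swap R3 ↔ R4
R5 ← R5 + (17/15)·R3: [0, 0, 0]
R6 ← R6 − (8/15)·R3: [0, 0, 0]
3 pivots among 3 columns.
Every column is a pivot column, so the columns are linearly independent.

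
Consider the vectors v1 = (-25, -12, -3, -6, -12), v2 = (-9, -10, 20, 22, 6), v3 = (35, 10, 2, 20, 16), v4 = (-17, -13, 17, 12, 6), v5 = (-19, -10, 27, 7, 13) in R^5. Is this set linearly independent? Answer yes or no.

no

Form the matrix with these vectors as rows and row reduce.
R2 ← R2 − (9/25)·R1: [0, -142/25, 527/25, 604/25, 258/25]
R3 ← R3 + (7/5)·R1: [0, -34/5, -11/5, 58/5, -4/5]
R4 ← R4 − (17/25)·R1: [0, -121/25, 476/25, 402/25, 354/25]
R5 ← R5 − (19/25)·R1: [0, -22/25, 732/25, 289/25, 553/25]
R3 ← R3 − (85/71)·R2: [0, 0, -1948/71, -1230/71, -934/71]
R4 ← R4 − (121/142)·R2: [0, 0, 153/142, -320/71, 381/71]
R5 ← R5 − (11/71)·R2: [0, 0, 1847/71, 555/71, 1457/71]
R4 ← R4 + (153/3896)·R3: [0, 0, 0, -10105/1948, 9447/1948]
R5 ← R5 + (1847/1948)·R3: [0, 0, 0, -8385/974, 7839/974]
R5 ← R5 − (78/47)·R4: [0, 0, 0, 0, 0]
4 nonzero rows, so the 5 vectors span a space of dimension 4.
Since 4 < 5, the vectors are linearly dependent.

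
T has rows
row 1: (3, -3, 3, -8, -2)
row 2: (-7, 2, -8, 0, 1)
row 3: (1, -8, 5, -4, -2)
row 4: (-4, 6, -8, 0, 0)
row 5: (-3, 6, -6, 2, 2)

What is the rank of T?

Row reduce to echelon form.
R2 ← R2 + (7/3)·R1: [0, -5, -1, -56/3, -11/3]
R3 ← R3 − (1/3)·R1: [0, -7, 4, -4/3, -4/3]
R4 ← R4 + (4/3)·R1: [0, 2, -4, -32/3, -8/3]
R5 ← R5 + R1: [0, 3, -3, -6, 0]
R3 ← R3 − (7/5)·R2: [0, 0, 27/5, 124/5, 19/5]
R4 ← R4 + (2/5)·R2: [0, 0, -22/5, -272/15, -62/15]
R5 ← R5 + (3/5)·R2: [0, 0, -18/5, -86/5, -11/5]
R4 ← R4 + (22/27)·R3: [0, 0, 0, 56/27, -28/27]
R5 ← R5 + (2/3)·R3: [0, 0, 0, -2/3, 1/3]
R5 ← R5 + (9/28)·R4: [0, 0, 0, 0, 0]
Echelon form has 4 nonzero rows, so rank(T) = 4.

4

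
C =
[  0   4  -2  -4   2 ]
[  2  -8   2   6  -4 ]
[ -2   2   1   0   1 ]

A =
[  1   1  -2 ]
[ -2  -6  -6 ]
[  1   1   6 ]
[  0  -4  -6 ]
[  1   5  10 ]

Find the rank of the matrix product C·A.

First compute CA:
[[ -8,   0,   8],
 [ 16,   8, -20],
 [ -4,  -8,   8]]
Now row reduce the product.
R2 ← R2 + (2)·R1: [0, 8, -4]
R3 ← R3 − (1/2)·R1: [0, -8, 4]
R3 ← R3 + R2: [0, 0, 0]
2 nonzero rows, so rank(CA) = 2.

2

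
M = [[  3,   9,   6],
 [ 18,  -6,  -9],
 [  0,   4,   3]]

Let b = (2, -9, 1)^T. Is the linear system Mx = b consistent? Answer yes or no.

Row reduce the augmented matrix [M | b].
R2 ← R2 − (6)·R1: [0, -60, -45, -21]
R3 ← R3 + (1/15)·R2: [0, 0, 0, -2/5]
The echelon form has 3 nonzero rows; the last pivot sits in the augmented column, so rank(M) = 2 but rank([M|b]) = 3.
Since the ranks differ, the system is inconsistent.

no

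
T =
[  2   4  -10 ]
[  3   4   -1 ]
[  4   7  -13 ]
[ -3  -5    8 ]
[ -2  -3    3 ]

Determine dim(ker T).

Row reduce to echelon form.
R2 ← R2 − (3/2)·R1: [0, -2, 14]
R3 ← R3 − (2)·R1: [0, -1, 7]
R4 ← R4 + (3/2)·R1: [0, 1, -7]
R5 ← R5 + R1: [0, 1, -7]
R3 ← R3 − (1/2)·R2: [0, 0, 0]
R4 ← R4 + (1/2)·R2: [0, 0, 0]
R5 ← R5 + (1/2)·R2: [0, 0, 0]
2 nonzero rows, so rank(T) = 2.
T has 3 columns; by rank–nullity, nullity = 3 − 2 = 1.

1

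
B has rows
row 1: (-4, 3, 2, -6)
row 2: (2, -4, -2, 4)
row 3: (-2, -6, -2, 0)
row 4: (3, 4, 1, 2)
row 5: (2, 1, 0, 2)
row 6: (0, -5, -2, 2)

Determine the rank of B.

Row reduce to echelon form.
R2 ← R2 + (1/2)·R1: [0, -5/2, -1, 1]
R3 ← R3 − (1/2)·R1: [0, -15/2, -3, 3]
R4 ← R4 + (3/4)·R1: [0, 25/4, 5/2, -5/2]
R5 ← R5 + (1/2)·R1: [0, 5/2, 1, -1]
R3 ← R3 − (3)·R2: [0, 0, 0, 0]
R4 ← R4 + (5/2)·R2: [0, 0, 0, 0]
R5 ← R5 + R2: [0, 0, 0, 0]
R6 ← R6 − (2)·R2: [0, 0, 0, 0]
Echelon form has 2 nonzero rows, so rank(B) = 2.

2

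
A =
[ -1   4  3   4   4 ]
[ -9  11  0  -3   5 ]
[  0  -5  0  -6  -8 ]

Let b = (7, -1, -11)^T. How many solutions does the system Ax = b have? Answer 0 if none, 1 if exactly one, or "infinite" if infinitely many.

Row reduce the augmented matrix [A | b].
R2 ← R2 − (9)·R1: [0, -25, -27, -39, -31, -64]
R3 ← R3 − (1/5)·R2: [0, 0, 27/5, 9/5, -9/5, 9/5]
The echelon form has 3 nonzero rows, and every pivot lies in the first 5 columns, so rank(A) = rank([A|b]) = 3.
The system is consistent.
rank = 3 < 5 unknowns, so there are infinitely many solutions.

infinite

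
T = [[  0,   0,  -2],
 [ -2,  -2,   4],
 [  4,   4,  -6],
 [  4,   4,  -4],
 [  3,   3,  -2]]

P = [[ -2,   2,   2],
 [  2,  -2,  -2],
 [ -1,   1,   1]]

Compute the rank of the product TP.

First compute TP:
[[  2,  -2,  -2],
 [ -4,   4,   4],
 [  6,  -6,  -6],
 [  4,  -4,  -4],
 [  2,  -2,  -2]]
Now row reduce the product.
R2 ← R2 + (2)·R1: [0, 0, 0]
R3 ← R3 − (3)·R1: [0, 0, 0]
R4 ← R4 − (2)·R1: [0, 0, 0]
R5 ← R5 − R1: [0, 0, 0]
1 nonzero row, so rank(TP) = 1.

1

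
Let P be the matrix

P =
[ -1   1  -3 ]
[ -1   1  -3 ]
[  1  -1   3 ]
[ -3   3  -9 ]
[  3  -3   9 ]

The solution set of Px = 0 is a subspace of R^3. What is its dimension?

2

Row reduce to echelon form.
R2 ← R2 − R1: [0, 0, 0]
R3 ← R3 + R1: [0, 0, 0]
R4 ← R4 − (3)·R1: [0, 0, 0]
R5 ← R5 + (3)·R1: [0, 0, 0]
1 nonzero row, so rank(P) = 1.
P has 3 columns; by rank–nullity, nullity = 3 − 1 = 2.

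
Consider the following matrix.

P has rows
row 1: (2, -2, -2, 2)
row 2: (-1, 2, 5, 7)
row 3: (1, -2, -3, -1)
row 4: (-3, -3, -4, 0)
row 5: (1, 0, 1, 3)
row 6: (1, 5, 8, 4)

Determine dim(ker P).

Row reduce to echelon form.
R2 ← R2 + (1/2)·R1: [0, 1, 4, 8]
R3 ← R3 − (1/2)·R1: [0, -1, -2, -2]
R4 ← R4 + (3/2)·R1: [0, -6, -7, 3]
R5 ← R5 − (1/2)·R1: [0, 1, 2, 2]
R6 ← R6 − (1/2)·R1: [0, 6, 9, 3]
R3 ← R3 + R2: [0, 0, 2, 6]
R4 ← R4 + (6)·R2: [0, 0, 17, 51]
R5 ← R5 − R2: [0, 0, -2, -6]
R6 ← R6 − (6)·R2: [0, 0, -15, -45]
R4 ← R4 − (17/2)·R3: [0, 0, 0, 0]
R5 ← R5 + R3: [0, 0, 0, 0]
R6 ← R6 + (15/2)·R3: [0, 0, 0, 0]
3 nonzero rows, so rank(P) = 3.
P has 4 columns; by rank–nullity, nullity = 4 − 3 = 1.

1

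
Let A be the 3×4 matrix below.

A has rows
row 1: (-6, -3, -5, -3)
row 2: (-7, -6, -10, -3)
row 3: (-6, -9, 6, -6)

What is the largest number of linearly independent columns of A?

Row reduce to echelon form.
R2 ← R2 − (7/6)·R1: [0, -5/2, -25/6, 1/2]
R3 ← R3 − R1: [0, -6, 11, -3]
R3 ← R3 − (12/5)·R2: [0, 0, 21, -21/5]
Echelon form has 3 nonzero rows, so rank(A) = 3.
The rank gives the maximum number of linearly independent columns: 3.

3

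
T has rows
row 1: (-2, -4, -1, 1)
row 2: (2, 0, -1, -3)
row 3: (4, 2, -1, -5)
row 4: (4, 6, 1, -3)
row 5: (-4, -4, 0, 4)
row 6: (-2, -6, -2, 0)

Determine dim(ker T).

Row reduce to echelon form.
R2 ← R2 + R1: [0, -4, -2, -2]
R3 ← R3 + (2)·R1: [0, -6, -3, -3]
R4 ← R4 + (2)·R1: [0, -2, -1, -1]
R5 ← R5 − (2)·R1: [0, 4, 2, 2]
R6 ← R6 − R1: [0, -2, -1, -1]
R3 ← R3 − (3/2)·R2: [0, 0, 0, 0]
R4 ← R4 − (1/2)·R2: [0, 0, 0, 0]
R5 ← R5 + R2: [0, 0, 0, 0]
R6 ← R6 − (1/2)·R2: [0, 0, 0, 0]
2 nonzero rows, so rank(T) = 2.
T has 4 columns; by rank–nullity, nullity = 4 − 2 = 2.

2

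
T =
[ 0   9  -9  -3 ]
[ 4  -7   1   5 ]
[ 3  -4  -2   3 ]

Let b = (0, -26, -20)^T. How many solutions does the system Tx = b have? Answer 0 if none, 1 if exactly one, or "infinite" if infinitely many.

infinite

Row reduce the augmented matrix [T | b].
Swap R1 ↔ R2
R3 ← R3 − (3/4)·R1: [0, 5/4, -11/4, -3/4, -1/2]
R3 ← R3 − (5/36)·R2: [0, 0, -3/2, -1/3, -1/2]
The echelon form has 3 nonzero rows, and every pivot lies in the first 4 columns, so rank(T) = rank([T|b]) = 3.
The system is consistent.
rank = 3 < 4 unknowns, so there are infinitely many solutions.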